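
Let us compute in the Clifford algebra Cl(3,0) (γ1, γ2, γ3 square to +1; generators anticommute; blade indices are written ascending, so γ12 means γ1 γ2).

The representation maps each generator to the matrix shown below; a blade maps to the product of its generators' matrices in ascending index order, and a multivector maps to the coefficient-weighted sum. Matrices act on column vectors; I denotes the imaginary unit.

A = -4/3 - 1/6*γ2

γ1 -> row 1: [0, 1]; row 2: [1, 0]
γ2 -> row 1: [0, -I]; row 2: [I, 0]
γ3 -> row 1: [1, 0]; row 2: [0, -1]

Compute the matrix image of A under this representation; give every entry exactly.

M = (-4/3)*1 + (-1/6)*rho(γ2), summed entrywise (1 is the identity matrix):
Answer: row 1: [-4/3, I/6]; row 2: [-I/6, -4/3]


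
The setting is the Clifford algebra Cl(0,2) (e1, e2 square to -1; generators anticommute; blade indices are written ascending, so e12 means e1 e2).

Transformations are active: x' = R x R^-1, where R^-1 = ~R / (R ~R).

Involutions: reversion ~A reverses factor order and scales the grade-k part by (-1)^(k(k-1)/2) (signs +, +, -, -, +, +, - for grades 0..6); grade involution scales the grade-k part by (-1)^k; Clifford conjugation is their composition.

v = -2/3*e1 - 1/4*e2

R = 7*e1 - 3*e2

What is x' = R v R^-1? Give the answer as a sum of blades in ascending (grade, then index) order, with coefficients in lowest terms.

~R = 7*e1 - 3*e2, and R ~R = -58, so R^-1 = ~R / (-58).
R v = 47/12 - 15/4*e12
Answer: -97/348*e1 + 19/29*e2


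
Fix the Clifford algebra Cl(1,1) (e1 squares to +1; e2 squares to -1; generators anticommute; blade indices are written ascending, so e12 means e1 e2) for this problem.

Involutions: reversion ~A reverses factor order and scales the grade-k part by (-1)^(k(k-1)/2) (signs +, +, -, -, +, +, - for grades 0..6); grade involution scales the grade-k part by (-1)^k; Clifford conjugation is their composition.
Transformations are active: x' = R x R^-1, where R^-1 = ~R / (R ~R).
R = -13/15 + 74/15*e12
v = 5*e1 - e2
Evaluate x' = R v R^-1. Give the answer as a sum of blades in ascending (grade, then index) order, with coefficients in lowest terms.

~R = -13/15 - 74/15*e12, and R ~R = -1769/75, so R^-1 = ~R / (-1769/75).
R v = 3/5*e1 - 119/5*e2
Answer: -8767/1769*e1 - 1325/1769*e2


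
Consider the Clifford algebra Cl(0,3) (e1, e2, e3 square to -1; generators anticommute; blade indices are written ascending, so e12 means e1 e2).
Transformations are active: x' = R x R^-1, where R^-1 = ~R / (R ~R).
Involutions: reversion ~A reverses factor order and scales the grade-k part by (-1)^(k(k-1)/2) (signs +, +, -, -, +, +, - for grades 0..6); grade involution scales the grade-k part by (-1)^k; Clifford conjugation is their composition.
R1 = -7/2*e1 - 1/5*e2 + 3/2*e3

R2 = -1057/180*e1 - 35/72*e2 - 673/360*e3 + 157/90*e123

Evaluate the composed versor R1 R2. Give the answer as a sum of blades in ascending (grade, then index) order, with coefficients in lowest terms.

Distribute over the terms of R1 (each basis-blade product reordered to ascending indices, repeated generators contracted through their squares):
(-7/2*e1) R2 = -7399/360 + 245/144*e12 + 4711/720*e13 + 1099/180*e23
(-1/5*e2) R2 = -7/72 - 1057/900*e12 - 157/450*e13 + 673/1800*e23
(3/2*e3) R2 = 673/240 - 157/60*e12 + 1057/120*e13 + 35/48*e23
Summing the partial products and collecting blades:
Answer: -4283/240 - 7523/3600*e12 + 6001/400*e13 + 25951/3600*e23


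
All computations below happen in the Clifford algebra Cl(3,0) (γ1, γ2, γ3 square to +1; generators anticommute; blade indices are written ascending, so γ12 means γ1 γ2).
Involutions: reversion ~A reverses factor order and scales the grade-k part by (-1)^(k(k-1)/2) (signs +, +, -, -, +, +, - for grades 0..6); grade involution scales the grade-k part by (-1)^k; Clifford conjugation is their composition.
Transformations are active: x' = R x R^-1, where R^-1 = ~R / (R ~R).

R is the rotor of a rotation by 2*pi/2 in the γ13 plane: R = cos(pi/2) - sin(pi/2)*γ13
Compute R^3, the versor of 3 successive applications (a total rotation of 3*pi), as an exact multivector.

Rotor phase runs at HALF the rotation angle; powers of one rotor simply add phase, so after 3 steps in γ13 the phase is 3*pi/2 = 3*pi/2 and R^3 = cos(3*pi/2) - sin(3*pi/2)*γ13.
cos(3*pi/2) = 0 and sin(3*pi/2) = -1, so R^3 = γ13. The net rotation is 1*pi (after discarding 1 full turn, each of which contributes a factor -1 to the rotor); the rotor keeps the half-angle phase exactly.
Answer: γ13


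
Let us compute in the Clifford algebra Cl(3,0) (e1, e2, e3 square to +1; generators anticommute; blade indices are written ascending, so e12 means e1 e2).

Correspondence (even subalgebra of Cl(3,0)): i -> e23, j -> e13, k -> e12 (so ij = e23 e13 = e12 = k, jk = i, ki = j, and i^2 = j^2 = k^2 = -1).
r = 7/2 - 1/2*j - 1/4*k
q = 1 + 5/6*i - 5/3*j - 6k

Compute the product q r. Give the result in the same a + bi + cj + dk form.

In blades: q = 1 - 6*e12 - 5/3*e13 + 5/6*e23, r = 7/2 - 1/4*e12 - 1/2*e13.
Distribute q over r term by term (generator squares from the signature, products reordered to ascending indices): (1)*r = 7/2 - 1/4*e12 - 1/2*e13; (-6*e12)*r = -3/2 - 21*e12 - 3*e23; (-5/3*e13)*r = -5/6 - 35/6*e13 + 5/12*e23; (5/6*e23)*r = -5/12*e12 + 5/24*e13 + 35/12*e23.
Sum: 7/6 - 65/3*e12 - 49/8*e13 + 1/3*e23; translating back through the correspondence:
Answer: 7/6 + 1/3*i - 49/8*j - 65/3*k


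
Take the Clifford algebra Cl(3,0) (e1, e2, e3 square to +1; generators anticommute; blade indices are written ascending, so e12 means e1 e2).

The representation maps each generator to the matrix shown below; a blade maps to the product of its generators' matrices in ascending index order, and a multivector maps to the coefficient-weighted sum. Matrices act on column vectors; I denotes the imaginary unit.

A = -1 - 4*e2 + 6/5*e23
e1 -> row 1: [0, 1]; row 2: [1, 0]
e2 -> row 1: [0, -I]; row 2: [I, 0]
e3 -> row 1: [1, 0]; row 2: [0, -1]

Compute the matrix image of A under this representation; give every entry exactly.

Bivector images (products of the table entries): rho(e23) = rho(e2)rho(e3) = row 1: [0, I]; row 2: [I, 0].
M = (-1)*1 + (-4)*rho(e2) + (6/5)*rho(e23), summed entrywise (1 is the identity matrix):
Answer: row 1: [-1, 26*I/5]; row 2: [-14*I/5, -1]


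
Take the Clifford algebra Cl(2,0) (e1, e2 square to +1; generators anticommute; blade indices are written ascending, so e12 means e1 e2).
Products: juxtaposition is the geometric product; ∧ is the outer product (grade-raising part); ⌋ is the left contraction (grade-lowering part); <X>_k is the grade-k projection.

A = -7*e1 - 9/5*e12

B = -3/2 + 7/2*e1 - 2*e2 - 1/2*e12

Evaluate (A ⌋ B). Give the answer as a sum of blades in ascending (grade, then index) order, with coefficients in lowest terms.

step 1: -127/5 + 7/2*e2
Answer: -127/5 + 7/2*e2


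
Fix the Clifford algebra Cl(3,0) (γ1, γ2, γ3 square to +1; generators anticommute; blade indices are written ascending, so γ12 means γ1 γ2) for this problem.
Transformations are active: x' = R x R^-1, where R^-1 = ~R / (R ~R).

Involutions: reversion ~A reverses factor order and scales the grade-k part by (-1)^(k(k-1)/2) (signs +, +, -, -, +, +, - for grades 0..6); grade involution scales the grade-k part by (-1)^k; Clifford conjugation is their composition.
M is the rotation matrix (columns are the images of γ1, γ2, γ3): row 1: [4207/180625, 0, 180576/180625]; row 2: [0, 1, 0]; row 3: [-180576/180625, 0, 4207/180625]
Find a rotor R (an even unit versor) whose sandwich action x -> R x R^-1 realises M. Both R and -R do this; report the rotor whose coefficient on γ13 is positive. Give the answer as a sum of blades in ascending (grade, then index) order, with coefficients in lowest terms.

Method: write R = a + b12*γ12 + b13*γ13 + b23*γ23 with a^2 + b12^2 + b13^2 + b23^2 = 1 (so R^-1 = ~R). Expanding the columns R e_j ~R gives tr M = 4a^2 - 1 and, from the antisymmetric part, M21 - M12 = -4a*b12, M13 - M31 = 4a*b13, M32 - M23 = -4a*b23.
Here tr M = 189039/180625, so a^2 = (1 + tr M)/4 = 92416/180625 and a = ±304/425. Taking a = 304/425: M21 - M12 = 0, M13 - M31 = 361152/180625, M32 - M23 = 0, giving b12 = 0, b13 = 297/425, b23 = 0, i.e. R = 304/425 + 297/425*γ13.
Its γ13 coefficient is already positive.
Answer: 304/425 + 297/425*γ13. Recall the cover is two-to-one: with M of trace 189039/180625, both preimages act alike, and the stated γ13 sign chooses the sheet.


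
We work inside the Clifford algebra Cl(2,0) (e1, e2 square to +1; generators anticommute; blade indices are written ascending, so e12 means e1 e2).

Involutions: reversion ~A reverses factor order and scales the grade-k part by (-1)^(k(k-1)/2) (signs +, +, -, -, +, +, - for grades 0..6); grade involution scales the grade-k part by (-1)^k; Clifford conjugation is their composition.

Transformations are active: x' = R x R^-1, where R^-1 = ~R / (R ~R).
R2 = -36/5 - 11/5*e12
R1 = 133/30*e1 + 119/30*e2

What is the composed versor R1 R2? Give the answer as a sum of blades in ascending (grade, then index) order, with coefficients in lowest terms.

Distribute over the terms of R1 (each basis-blade product reordered to ascending indices, repeated generators contracted through their squares):
(133/30*e1) R2 = -798/25*e1 - 1463/150*e2
(119/30*e2) R2 = 1309/150*e1 - 714/25*e2
Summing the partial products and collecting blades:
Answer: -3479/150*e1 - 5747/150*e2


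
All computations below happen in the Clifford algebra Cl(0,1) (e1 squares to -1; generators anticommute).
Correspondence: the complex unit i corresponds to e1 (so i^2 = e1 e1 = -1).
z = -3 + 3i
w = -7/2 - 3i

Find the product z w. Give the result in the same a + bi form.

In blades: z = -3 + 3*e1, w = -7/2 - 3*e1.
Distribute z over w term by term (generator squares from the signature, products reordered to ascending indices): (-3)*w = 21/2 + 9*e1; (3*e1)*w = 9 - 21/2*e1.
Sum: 39/2 - 3/2*e1; translating back through the correspondence:
Answer: 39/2 - 3/2*i


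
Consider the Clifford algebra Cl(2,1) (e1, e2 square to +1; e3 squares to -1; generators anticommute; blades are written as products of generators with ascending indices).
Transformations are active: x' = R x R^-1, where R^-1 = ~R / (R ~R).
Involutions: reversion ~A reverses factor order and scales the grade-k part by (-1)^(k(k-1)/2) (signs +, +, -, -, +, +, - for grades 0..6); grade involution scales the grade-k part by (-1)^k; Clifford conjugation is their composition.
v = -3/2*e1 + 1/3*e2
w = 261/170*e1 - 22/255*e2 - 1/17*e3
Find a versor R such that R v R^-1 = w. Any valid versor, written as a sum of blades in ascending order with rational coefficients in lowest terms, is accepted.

Reasoning: v^2 = w^2 = 85/36 since conjugation preserves the quadratic form; R = v + w = 3/85*e1 + 21/85*e2 - 1/17*e3 is then valid when invertible, keeping its own part and reversing (v - w)/2.
Answer: 3/85*e1 + 21/85*e2 - 1/17*e3


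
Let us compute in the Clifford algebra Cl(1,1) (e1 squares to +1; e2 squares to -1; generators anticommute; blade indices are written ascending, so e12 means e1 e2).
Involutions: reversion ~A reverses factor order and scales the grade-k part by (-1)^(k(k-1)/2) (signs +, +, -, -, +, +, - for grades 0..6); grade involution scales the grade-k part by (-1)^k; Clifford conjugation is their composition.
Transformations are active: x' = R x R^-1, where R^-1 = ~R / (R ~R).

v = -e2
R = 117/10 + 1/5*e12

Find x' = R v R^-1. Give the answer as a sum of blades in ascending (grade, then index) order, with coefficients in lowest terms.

~R = 117/10 - 1/5*e12, and R ~R = 2737/20, so R^-1 = ~R / (2737/20).
R v = 1/5*e1 - 117/10*e2
Answer: 468/13685*e1 - 13693/13685*e2


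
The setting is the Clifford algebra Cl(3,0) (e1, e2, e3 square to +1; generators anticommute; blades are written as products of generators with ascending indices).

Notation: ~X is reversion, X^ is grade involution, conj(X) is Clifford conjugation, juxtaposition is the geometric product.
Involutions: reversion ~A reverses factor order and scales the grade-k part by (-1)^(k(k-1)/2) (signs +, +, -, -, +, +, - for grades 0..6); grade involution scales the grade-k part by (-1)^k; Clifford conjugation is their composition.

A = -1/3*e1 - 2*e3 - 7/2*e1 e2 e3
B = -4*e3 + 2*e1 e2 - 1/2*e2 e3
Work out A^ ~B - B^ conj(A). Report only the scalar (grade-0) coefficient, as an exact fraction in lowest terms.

first term: -8 - 7/4*e1 - 5/3*e2 + 7*e3 - 14*e1 e2 - 4/3*e1 e3 - 23/6*e1 e2 e3
second term: 8 - 7/4*e1 - 5/3*e2 + 7*e3 - 14*e1 e2 - 4/3*e1 e3 + 23/6*e1 e2 e3
Answer: -16


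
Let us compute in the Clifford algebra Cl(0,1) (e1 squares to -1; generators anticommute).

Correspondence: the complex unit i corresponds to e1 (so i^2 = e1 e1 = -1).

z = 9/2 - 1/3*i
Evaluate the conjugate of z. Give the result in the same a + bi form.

In blades: z = 9/2 - 1/3*e1.
Conjugation here is Clifford conjugation: the scalar is fixed and the grade-1 and grade-2 blades all flip sign, giving 9/2 + 1/3*e1; translating back:
Answer: 9/2 + 1/3*i


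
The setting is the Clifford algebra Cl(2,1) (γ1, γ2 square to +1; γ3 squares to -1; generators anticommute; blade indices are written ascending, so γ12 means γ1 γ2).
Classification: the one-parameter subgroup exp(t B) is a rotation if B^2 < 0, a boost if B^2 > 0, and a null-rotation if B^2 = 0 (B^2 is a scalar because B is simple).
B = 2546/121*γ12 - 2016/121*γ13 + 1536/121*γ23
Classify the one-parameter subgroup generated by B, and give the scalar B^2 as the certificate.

B^2 term by term: the squares give (2546/121)^2*(γ12)^2 + (-2016/121)^2*(γ13)^2 + (1536/121)^2*(γ23)^2 = 6482116/14641*(-1) + 4064256/14641*(+1) + 2359296/14641*(+1) = -4 (each basis 2-blade squares to minus the product of its generators' squares); cross terms between blades sharing an index anticommute and cancel. So B^2 = -4.
Answer: rotation, certificate B^2 = -4. Note: conjugating B changes its blade decomposition but never the scalar B^2 = -4, whose sign settles the classification.


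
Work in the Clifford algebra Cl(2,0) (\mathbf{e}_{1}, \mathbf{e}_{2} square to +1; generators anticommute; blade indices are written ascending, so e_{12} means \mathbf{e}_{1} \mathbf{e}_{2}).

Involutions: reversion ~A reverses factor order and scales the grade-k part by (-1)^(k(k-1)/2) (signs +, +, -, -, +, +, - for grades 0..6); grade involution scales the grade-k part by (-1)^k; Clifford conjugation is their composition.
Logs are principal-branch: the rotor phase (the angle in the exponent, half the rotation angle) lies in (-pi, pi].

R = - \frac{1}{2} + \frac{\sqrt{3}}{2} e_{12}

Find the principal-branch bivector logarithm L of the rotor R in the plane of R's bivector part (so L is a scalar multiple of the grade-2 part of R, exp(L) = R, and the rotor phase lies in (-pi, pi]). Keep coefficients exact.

The scalar part of R is - \frac{1}{2}, which fixes the principal-branch rotor phase; the unit plane is then the bivector part divided by the sine of that phase, and L is that plane scaled by the phase.
Concretely: cos(phase) = - \frac{1}{2} gives phase = ±\frac{2 \pi}{3}, and since phase/sin(phase) is even the sign is immaterial: L = (phase/sin(phase)) * <R>_2 = (\frac{4 \sqrt{3} \pi}{9}) * <R>_2.
Answer: \frac{2 \pi}{3} e_{12}


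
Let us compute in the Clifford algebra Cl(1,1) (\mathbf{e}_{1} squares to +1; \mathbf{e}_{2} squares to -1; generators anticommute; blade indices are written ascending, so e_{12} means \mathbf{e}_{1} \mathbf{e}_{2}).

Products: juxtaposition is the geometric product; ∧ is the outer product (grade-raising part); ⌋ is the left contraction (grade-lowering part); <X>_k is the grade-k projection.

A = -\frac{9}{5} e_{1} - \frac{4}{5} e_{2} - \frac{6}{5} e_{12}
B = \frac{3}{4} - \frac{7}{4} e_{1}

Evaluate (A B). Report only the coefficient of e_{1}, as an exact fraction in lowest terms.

step 1: \frac{63}{20} - \frac{27}{20} e_{1} - \frac{27}{10} e_{2} - \frac{23}{10} e_{12}
Answer: -\frac{27}{20}


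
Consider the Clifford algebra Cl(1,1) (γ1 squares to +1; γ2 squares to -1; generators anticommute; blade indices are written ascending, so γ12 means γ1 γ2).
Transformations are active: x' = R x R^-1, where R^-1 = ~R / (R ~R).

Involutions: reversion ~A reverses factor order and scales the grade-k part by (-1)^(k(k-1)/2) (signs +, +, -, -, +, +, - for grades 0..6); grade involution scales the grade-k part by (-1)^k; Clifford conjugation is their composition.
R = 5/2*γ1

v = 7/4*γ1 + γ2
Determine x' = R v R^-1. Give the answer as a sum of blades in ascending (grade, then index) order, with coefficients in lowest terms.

~R = 5/2*γ1, and R ~R = 25/4, so R^-1 = ~R / (25/4).
R v = 35/8 + 5/2*γ12
Answer: 7/4*γ1 - γ2


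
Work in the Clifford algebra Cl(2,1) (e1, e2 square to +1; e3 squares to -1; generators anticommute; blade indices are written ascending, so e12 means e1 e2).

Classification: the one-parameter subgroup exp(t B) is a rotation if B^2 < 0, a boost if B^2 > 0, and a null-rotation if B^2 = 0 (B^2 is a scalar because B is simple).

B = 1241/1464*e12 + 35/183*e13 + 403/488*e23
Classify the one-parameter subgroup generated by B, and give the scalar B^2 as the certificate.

B^2 term by term: the squares give (1241/1464)^2*(e12)^2 + (35/183)^2*(e13)^2 + (403/488)^2*(e23)^2 = 1540081/2143296*(-1) + 1225/33489*(+1) + 162409/238144*(+1) = 0 (each basis 2-blade squares to minus the product of its generators' squares); cross terms between blades sharing an index anticommute and cancel. So B^2 = 0.
Answer: null-rotation, certificate B^2 = 0. Why this suffices: the scalar 0 survives any versor conjugation, so its sign alone determines the class however B is presented.


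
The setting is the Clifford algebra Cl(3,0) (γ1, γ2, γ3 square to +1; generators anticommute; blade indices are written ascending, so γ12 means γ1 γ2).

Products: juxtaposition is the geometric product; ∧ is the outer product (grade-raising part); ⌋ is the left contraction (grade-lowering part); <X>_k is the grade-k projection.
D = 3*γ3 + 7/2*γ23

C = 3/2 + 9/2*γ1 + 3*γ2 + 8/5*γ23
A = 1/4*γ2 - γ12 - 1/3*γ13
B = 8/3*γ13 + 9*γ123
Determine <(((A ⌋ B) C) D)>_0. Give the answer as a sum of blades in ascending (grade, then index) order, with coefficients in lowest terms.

step 1: 8/9 - 3*γ2 + 9*γ3 - 9/4*γ13
step 2: -23/3 + 4*γ1 - 487/30*γ2 + 753/40*γ3 + 171/10*γ12 - 351/8*γ13 - 1151/45*γ23 + 27/4*γ123
step 3: 52559/360 - 621/4*γ1 - 34229/240*γ2 - 4789/60*γ3 + 2781/16*γ12 + 1437/20*γ13 - 1133/15*γ23 + 653/10*γ123
step 4: 52559/360
Answer: 52559/360


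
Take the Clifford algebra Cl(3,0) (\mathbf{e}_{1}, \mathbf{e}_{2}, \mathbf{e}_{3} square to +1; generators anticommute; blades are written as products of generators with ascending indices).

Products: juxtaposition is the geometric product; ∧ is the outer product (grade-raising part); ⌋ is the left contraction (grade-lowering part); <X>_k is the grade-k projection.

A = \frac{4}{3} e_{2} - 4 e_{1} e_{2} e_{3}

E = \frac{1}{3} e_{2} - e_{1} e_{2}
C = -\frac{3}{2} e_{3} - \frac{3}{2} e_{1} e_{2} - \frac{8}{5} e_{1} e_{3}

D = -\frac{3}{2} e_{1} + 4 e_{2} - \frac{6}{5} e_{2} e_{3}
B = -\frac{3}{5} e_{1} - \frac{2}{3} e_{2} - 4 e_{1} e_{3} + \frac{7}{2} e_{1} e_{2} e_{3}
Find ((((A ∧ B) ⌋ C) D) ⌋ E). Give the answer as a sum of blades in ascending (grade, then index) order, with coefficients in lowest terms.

step 1: \frac{4}{5} e_{1} e_{2} + \frac{16}{3} e_{1} e_{2} e_{3}
step 2: \frac{6}{5}
step 3: -\frac{9}{5} e_{1} + \frac{24}{5} e_{2} - \frac{36}{25} e_{2} e_{3}
step 4: \frac{8}{5} + \frac{24}{5} e_{1} + \frac{9}{5} e_{2}
Answer: \frac{8}{5} + \frac{24}{5} e_{1} + \frac{9}{5} e_{2}


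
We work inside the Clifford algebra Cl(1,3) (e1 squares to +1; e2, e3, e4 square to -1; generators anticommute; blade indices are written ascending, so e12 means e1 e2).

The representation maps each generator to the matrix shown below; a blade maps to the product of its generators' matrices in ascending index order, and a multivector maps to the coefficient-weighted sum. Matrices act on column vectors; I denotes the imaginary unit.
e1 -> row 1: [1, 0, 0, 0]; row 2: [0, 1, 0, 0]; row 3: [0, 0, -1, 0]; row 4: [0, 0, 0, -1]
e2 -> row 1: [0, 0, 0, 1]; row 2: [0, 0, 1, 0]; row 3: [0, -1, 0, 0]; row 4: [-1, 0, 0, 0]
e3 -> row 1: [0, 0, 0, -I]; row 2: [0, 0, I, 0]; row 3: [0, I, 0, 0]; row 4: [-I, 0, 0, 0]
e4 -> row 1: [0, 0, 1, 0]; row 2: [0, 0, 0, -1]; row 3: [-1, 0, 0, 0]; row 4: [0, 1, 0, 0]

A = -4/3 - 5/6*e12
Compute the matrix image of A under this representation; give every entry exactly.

Bivector images (products of the table entries): rho(e12) = rho(e1)rho(e2) = row 1: [0, 0, 0, 1]; row 2: [0, 0, 1, 0]; row 3: [0, 1, 0, 0]; row 4: [1, 0, 0, 0].
M = (-4/3)*1 + (-5/6)*rho(e12), summed entrywise (1 is the identity matrix):
Answer: row 1: [-4/3, 0, 0, -5/6]; row 2: [0, -4/3, -5/6, 0]; row 3: [0, -5/6, -4/3, 0]; row 4: [-5/6, 0, 0, -4/3]


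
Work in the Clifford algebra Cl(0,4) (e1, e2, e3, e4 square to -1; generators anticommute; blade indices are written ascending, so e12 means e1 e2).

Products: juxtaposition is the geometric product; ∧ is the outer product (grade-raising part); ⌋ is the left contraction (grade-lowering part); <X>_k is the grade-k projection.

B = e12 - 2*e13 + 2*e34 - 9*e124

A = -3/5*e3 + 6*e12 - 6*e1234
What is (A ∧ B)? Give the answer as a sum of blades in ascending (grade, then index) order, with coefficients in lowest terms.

step 1: -3/5*e123 + 87/5*e1234
Answer: -3/5*e123 + 87/5*e1234


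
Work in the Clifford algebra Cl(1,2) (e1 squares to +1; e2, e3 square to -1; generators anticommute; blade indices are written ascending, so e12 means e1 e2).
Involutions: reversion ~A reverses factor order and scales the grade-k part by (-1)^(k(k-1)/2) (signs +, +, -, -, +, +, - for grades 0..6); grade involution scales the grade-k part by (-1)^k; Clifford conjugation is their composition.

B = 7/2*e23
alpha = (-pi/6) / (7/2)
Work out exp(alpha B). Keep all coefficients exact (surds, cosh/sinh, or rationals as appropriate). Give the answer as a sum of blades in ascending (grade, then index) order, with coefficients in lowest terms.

B^2 = (7/2)^2*(e23)^2 = 49/4*(-1) = -49/4 (a basis 2-blade squares to minus the product of its generators' squares).
B^2 = -49/4 — circular case — the even/odd split gives cos and sin: l = 7/2, alpha*l = -pi/6, so exp(alpha B) = cos(-pi/6) + (sin(-pi/6)/(7/2))*B = sqrt(3)/2 + (-1/7)*B.
Answer: sqrt(3)/2 - 1/2*e23


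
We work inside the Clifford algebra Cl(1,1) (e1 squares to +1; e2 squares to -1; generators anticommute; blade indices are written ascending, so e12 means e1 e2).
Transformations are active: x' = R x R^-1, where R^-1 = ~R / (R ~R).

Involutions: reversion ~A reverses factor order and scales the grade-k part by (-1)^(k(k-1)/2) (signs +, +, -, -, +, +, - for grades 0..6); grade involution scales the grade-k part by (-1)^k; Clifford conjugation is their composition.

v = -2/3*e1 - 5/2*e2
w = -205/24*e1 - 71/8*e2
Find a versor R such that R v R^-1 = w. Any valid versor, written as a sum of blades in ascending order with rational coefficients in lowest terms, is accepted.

Key observation: q(v) = q(w) = -209/36 (sandwiches preserve the norm), so R = v + w = -221/24*e1 - 91/8*e2 works whenever it is invertible — the component of v along it is kept and (v - w)/2 reverses, sending v to w.
Answer: -221/24*e1 - 91/8*e2


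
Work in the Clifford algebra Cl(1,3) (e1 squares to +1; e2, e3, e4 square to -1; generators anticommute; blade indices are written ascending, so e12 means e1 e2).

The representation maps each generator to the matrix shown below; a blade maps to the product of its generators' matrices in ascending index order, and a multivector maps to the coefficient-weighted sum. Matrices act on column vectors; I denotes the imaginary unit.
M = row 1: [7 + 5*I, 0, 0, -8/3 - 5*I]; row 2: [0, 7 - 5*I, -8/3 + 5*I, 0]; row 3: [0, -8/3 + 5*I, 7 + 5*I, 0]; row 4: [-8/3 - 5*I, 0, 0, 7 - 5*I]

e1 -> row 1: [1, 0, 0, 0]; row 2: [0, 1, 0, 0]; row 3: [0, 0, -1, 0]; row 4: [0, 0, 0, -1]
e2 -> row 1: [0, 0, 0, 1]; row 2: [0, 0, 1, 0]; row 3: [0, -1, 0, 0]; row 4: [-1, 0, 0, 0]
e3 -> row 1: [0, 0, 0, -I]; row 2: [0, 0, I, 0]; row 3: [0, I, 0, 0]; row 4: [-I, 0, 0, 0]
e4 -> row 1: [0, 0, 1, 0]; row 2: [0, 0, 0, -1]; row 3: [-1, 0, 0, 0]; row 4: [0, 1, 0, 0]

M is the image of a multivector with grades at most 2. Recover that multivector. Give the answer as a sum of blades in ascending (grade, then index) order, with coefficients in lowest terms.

Method: the blade images are trace-orthogonal — tr(rho(e_A) rho(e_B)^-1) = 4 if A = B and 0 otherwise — and rho(e_A)^-1 = (e_A)^2 * rho(e_A) with (e_A)^2 = +1 or -1, so the coefficient of e_A in the preimage is (e_A)^2 * tr(M rho(e_A))/4.
Nonzero projections over blades of grade <= 2: 1: (1)^2 = +1, tr(M 1) = 28, coefficient 7; e3: (e3)^2 = -1, tr(M rho(e3)) = -20, coefficient 5; e12: (e12)^2 = +1, tr(M rho(e12)) = -32/3, coefficient -8/3; e23: (e23)^2 = -1, tr(M rho(e23)) = 20, coefficient -5. Every other blade of grade <= 2 projects to 0.
Answer: 7 + 5*e3 - 8/3*e12 - 5*e23


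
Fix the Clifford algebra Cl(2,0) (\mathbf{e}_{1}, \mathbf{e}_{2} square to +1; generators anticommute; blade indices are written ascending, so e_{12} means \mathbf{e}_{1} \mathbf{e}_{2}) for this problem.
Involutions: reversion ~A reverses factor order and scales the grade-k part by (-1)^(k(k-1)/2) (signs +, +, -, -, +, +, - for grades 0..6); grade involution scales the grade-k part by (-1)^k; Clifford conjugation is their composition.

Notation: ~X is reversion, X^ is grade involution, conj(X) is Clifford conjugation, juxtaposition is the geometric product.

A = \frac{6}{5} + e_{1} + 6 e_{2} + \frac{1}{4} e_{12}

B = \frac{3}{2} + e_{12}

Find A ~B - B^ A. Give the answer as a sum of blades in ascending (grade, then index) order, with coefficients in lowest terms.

first term: \frac{41}{20} + \frac{15}{2} e_{1} + 8 e_{2} - \frac{33}{40} e_{12}
second term: \frac{31}{20} + \frac{15}{2} e_{1} + 8 e_{2} + \frac{63}{40} e_{12}
Answer: \frac{1}{2} - \frac{12}{5} e_{12}


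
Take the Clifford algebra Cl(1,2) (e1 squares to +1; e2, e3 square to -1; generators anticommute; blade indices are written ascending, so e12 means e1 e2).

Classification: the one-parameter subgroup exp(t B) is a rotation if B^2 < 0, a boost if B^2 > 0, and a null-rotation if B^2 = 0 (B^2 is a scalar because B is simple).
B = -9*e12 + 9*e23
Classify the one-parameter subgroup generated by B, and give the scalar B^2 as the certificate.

B^2 term by term: the squares give (-9)^2*(e12)^2 + (9)^2*(e23)^2 = 81*(+1) + 81*(-1) = 0 (each basis 2-blade squares to minus the product of its generators' squares); cross terms between blades sharing an index anticommute and cancel. So B^2 = 0.
Answer: null-rotation, certificate B^2 = 0. Key observation: B^2 = 0 is a conjugation invariant, so its sign decides the class regardless of the surface form of B.


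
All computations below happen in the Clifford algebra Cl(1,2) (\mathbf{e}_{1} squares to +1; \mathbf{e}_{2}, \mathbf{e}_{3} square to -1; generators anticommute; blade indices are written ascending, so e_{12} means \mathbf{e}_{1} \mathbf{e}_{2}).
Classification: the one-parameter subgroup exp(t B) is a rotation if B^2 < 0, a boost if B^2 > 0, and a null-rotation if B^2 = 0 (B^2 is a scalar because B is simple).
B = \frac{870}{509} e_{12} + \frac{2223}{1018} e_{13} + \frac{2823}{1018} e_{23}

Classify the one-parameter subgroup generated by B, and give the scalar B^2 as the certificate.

B^2 term by term: the squares give (\frac{870}{509})^2*(e_{12})^2 + (\frac{2223}{1018})^2*(e_{13})^2 + (\frac{2823}{1018})^2*(e_{23})^2 = \frac{756900}{259081}*(+1) + \frac{4941729}{1036324}*(+1) + \frac{7969329}{1036324}*(-1) = 0 (each basis 2-blade squares to minus the product of its generators' squares); cross terms between blades sharing an index anticommute and cancel. So B^2 = 0.
Answer: null-rotation, certificate B^2 = 0. Note: conjugating B changes its blade decomposition but never the scalar B^2 = 0, whose sign settles the classification.


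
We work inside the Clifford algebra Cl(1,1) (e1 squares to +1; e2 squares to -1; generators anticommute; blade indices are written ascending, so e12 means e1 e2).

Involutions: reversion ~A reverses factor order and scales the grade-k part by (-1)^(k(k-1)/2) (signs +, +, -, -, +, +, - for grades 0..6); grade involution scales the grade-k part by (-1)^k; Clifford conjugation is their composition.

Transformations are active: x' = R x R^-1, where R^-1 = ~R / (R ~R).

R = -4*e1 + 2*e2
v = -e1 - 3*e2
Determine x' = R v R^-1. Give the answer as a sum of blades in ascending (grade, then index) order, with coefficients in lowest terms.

~R = -4*e1 + 2*e2, and R ~R = 12, so R^-1 = ~R / (12).
R v = 10 + 14*e12
Answer: -17/3*e1 + 19/3*e2


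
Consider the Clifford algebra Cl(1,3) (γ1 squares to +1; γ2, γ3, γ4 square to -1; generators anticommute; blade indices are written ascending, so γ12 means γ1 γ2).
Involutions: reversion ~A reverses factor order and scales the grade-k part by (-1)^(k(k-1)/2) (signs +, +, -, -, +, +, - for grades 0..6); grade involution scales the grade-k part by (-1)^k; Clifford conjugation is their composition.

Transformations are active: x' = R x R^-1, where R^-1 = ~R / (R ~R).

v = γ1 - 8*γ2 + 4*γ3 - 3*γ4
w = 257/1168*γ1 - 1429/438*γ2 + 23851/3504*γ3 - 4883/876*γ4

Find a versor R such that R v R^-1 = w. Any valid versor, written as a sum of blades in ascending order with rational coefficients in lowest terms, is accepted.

R = v + w = 1425/1168*γ1 - 4933/438*γ2 + 37867/3504*γ3 - 7511/876*γ4 works: the equal norms (-88) guarantee its sandwich swaps v into w.
Answer: 1425/1168*γ1 - 4933/438*γ2 + 37867/3504*γ3 - 7511/876*γ4


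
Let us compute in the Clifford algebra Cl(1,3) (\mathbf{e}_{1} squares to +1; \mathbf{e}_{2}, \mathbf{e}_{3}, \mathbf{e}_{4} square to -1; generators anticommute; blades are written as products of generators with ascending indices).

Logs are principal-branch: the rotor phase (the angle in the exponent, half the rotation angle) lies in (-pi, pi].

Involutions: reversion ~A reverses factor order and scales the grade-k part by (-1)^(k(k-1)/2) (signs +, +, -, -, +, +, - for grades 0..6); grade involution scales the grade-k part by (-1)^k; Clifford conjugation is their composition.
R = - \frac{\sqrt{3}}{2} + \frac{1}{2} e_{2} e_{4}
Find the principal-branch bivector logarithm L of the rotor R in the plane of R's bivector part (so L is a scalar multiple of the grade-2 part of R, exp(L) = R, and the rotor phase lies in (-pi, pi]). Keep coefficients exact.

The scalar part of R is - \frac{\sqrt{3}}{2}, which pins the rotor phase on the principal branch; dividing the bivector part by the sine of that phase recovers the unit plane, and L is the phase times that plane.
Concretely: cos(phase) = - \frac{\sqrt{3}}{2} gives phase = ±\frac{5 \pi}{6}, and since phase/sin(phase) is even the sign is immaterial: L = (phase/sin(phase)) * <R>_2 = (\frac{5 \pi}{3}) * <R>_2.
Answer: \frac{5 \pi}{6} e_{2} e_{4}


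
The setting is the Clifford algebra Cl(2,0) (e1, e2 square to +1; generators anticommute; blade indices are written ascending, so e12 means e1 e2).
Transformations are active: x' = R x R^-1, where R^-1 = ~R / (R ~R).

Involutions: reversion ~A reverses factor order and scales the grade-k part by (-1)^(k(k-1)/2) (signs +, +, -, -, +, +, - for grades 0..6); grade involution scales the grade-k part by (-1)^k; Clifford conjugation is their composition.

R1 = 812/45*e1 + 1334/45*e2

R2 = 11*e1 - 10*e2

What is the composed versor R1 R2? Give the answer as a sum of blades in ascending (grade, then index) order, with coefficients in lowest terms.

Distribute over the terms of R1 (each basis-blade product reordered to ascending indices, repeated generators contracted through their squares):
(812/45*e1) R2 = 8932/45 - 1624/9*e12
(1334/45*e2) R2 = -2668/9 - 14674/45*e12
Summing the partial products and collecting blades:
Answer: -4408/45 - 7598/15*e12


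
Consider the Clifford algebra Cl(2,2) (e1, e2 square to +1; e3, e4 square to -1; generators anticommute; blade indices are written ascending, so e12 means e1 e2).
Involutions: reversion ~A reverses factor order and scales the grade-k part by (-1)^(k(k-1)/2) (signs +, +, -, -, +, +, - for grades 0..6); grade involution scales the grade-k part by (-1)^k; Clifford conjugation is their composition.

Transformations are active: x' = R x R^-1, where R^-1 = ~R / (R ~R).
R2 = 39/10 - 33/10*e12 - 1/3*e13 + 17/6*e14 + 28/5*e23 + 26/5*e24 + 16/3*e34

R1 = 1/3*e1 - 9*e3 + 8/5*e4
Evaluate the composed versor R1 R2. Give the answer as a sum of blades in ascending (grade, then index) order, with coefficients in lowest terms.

Distribute over the terms of R1 (each basis-blade product reordered to ascending indices, repeated generators contracted through their squares):
(1/3*e1) R2 = 13/10*e1 - 11/10*e2 - 1/9*e3 + 17/18*e4 + 28/15*e123 + 26/15*e124 + 16/9*e134
(-9*e3) R2 = 3*e1 - 252/5*e2 - 351/10*e3 + 48*e4 + 297/10*e123 + 51/2*e134 + 234/5*e234
(8/5*e4) R2 = 68/15*e1 + 208/25*e2 + 128/15*e3 + 156/25*e4 - 132/25*e124 - 8/15*e134 + 224/25*e234
Summing the partial products and collecting blades:
Answer: 53/6*e1 - 2159/50*e2 - 2401/90*e3 + 24833/450*e4 + 947/30*e123 - 266/75*e124 + 2407/90*e134 + 1394/25*e234


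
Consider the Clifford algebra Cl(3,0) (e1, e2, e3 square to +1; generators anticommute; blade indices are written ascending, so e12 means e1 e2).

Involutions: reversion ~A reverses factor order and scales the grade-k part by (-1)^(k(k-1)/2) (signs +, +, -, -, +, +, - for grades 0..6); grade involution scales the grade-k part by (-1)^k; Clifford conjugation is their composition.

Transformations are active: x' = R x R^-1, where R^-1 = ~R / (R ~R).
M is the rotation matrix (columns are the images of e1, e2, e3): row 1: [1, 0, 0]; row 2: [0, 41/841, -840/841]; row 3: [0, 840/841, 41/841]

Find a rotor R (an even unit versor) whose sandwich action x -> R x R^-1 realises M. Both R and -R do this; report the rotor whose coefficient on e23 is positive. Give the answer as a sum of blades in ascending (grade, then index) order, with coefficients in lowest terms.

Method: write R = a + b12*e12 + b13*e13 + b23*e23 with a^2 + b12^2 + b13^2 + b23^2 = 1 (so R^-1 = ~R). Expanding the columns R e_j ~R gives tr M = 4a^2 - 1 and, from the antisymmetric part, M21 - M12 = -4a*b12, M13 - M31 = 4a*b13, M32 - M23 = -4a*b23.
Here tr M = 923/841, so a^2 = (1 + tr M)/4 = 441/841 and a = ±21/29. Taking a = 21/29: M21 - M12 = 0, M13 - M31 = 0, M32 - M23 = 1680/841, giving b12 = 0, b13 = 0, b23 = -20/29, i.e. R = 21/29 - 20/29*e23.
Its e23 coefficient is negative, so report the other preimage -R.
Answer: -21/29 + 20/29*e23. Uniqueness: Spin(3) -> SO(3) maps R and -R to the same rotation of trace 923/841; fixing the sign of the e23 coefficient removes the ambiguity.


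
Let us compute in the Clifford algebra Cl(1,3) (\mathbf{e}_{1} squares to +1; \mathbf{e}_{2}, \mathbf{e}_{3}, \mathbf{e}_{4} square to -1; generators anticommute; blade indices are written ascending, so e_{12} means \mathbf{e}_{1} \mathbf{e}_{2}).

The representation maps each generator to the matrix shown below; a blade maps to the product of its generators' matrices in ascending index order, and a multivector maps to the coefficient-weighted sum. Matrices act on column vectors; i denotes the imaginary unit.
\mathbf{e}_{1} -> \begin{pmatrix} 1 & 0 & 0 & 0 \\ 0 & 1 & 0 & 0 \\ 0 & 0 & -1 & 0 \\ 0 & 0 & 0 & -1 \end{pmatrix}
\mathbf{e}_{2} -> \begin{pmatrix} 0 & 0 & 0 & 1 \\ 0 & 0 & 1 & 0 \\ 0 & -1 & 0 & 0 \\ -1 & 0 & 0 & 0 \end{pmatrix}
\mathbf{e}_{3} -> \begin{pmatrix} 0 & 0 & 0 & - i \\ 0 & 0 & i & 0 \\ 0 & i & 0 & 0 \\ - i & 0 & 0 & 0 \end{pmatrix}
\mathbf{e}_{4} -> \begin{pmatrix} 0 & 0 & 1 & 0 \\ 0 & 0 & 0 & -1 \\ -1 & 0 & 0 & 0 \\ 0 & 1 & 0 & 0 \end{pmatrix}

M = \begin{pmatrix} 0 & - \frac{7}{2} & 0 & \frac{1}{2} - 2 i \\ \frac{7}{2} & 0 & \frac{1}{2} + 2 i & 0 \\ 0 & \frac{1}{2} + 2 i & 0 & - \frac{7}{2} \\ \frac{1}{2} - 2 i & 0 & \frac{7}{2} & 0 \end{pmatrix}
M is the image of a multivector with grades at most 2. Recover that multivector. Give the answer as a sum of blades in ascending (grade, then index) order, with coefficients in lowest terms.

Method: the blade images are trace-orthogonal — tr(rho(e_A) rho(e_B)^-1) = 4 if A = B and 0 otherwise — and rho(e_A)^-1 = (e_A)^2 * rho(e_A) with (e_A)^2 = +1 or -1, so the coefficient of e_A in the preimage is (e_A)^2 * tr(M rho(e_A))/4.
Nonzero projections over blades of grade <= 2: e_{3}: (e_{3})^2 = -1, tr(M rho(e_{3})) = -8, coefficient 2; e_{12}: (e_{12})^2 = +1, tr(M rho(e_{12})) = 2, coefficient \frac{1}{2}; e_{24}: (e_{24})^2 = -1, tr(M rho(e_{24})) = 14, coefficient -\frac{7}{2}. Every other blade of grade <= 2 projects to 0.
Answer: 2 e_{3} + \frac{1}{2} e_{12} - \frac{7}{2} e_{24}


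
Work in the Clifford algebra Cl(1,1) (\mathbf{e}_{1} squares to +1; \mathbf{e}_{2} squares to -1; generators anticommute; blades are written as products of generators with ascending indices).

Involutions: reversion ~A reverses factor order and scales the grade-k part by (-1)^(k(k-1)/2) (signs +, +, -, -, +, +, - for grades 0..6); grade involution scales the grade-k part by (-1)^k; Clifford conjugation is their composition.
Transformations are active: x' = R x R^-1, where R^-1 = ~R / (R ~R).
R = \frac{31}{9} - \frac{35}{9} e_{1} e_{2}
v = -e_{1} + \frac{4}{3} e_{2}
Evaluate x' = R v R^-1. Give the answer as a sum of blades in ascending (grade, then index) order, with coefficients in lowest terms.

~R = \frac{31}{9} + \frac{35}{9} e_{1} e_{2}, and R ~R = -\frac{88}{27}, so R^-1 = ~R / (-\frac{88}{27}).
R v = \frac{47}{27} e_{1} + \frac{19}{27} e_{2}
Answer: -\frac{1061}{396} e_{1} - \frac{1117}{396} e_{2}


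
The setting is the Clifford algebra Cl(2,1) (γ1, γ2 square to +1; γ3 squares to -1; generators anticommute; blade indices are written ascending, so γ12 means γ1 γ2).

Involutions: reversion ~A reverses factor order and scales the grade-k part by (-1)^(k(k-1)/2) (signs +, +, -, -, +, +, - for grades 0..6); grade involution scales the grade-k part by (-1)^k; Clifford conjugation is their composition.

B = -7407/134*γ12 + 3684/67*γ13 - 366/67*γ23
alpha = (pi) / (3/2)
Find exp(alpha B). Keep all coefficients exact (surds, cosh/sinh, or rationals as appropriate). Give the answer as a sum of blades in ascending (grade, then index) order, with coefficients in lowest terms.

B^2 term by term: the squares give (-7407/134)^2*(γ12)^2 + (3684/67)^2*(γ13)^2 + (-366/67)^2*(γ23)^2 = 54863649/17956*(-1) + 13571856/4489*(+1) + 133956/4489*(+1) = -9/4 (each basis 2-blade squares to minus the product of its generators' squares); cross terms between blades sharing an index anticommute and cancel. So B^2 = -9/4.
B^2 = -9/4 — the series telescopes trigonometrically here: l = 3/2, alpha*l = pi, so exp(alpha B) = cos(pi) + (sin(pi)/(3/2))*B = -1 + (0)*B.
Answer: -1


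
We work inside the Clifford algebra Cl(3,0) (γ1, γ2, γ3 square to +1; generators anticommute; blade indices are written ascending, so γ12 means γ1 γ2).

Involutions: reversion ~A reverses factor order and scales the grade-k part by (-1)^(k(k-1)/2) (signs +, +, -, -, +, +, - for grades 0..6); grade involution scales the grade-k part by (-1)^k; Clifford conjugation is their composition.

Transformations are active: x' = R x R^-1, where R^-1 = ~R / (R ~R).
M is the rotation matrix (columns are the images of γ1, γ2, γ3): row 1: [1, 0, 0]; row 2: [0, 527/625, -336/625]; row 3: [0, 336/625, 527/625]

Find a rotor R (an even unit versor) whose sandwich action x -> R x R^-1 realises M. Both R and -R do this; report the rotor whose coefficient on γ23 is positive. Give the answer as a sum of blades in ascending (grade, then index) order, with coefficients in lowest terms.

Method: write R = a + b12*γ12 + b13*γ13 + b23*γ23 with a^2 + b12^2 + b13^2 + b23^2 = 1 (so R^-1 = ~R). Expanding the columns R e_j ~R gives tr M = 4a^2 - 1 and, from the antisymmetric part, M21 - M12 = -4a*b12, M13 - M31 = 4a*b13, M32 - M23 = -4a*b23.
Here tr M = 1679/625, so a^2 = (1 + tr M)/4 = 576/625 and a = ±24/25. Taking a = 24/25: M21 - M12 = 0, M13 - M31 = 0, M32 - M23 = 672/625, giving b12 = 0, b13 = 0, b23 = -7/25, i.e. R = 24/25 - 7/25*γ23.
Its γ23 coefficient is negative, so report the other preimage -R.
Answer: -24/25 + 7/25*γ23. Key observation: the double cover Spin(3) -> SO(3) sends R and -R to the same matrix (trace 1679/625 here), so the stated sign of the γ23 coefficient is what selects one sheet.
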